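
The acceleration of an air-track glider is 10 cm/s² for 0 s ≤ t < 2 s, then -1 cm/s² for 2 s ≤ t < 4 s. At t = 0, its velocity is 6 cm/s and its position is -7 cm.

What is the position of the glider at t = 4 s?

75 cm

On each constant-a segment, Δv = aΔt and Δx = v₀Δt + ½aΔt²; chain segment to segment.
0–2 s: v starts 6 cm/s; Δx = 6·2 + ½·10·2² = 32 cm; v ends 26 cm/s.
2–4 s: v starts 26 cm/s; Δx = 26·2 + ½·-1·2² = 50 cm; v ends 24 cm/s.
x(4) = -7 + Σ Δx = 75 cm.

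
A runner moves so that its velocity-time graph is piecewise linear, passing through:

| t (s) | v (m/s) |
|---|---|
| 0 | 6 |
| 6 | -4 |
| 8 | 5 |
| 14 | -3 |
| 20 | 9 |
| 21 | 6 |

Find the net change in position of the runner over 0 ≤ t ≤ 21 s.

38.5 m

Net displacement equals the area under the velocity-time graph (areas below the axis count negative).
0–6 s: ½(6 + -4)(6) = 6 m
6–8 s: ½(-4 + 5)(2) = 1 m
8–14 s: ½(5 + -3)(6) = 6 m
14–20 s: ½(-3 + 9)(6) = 18 m
20–21 s: ½(9 + 6)(1) = 7.5 m
Net displacement = 38.5 m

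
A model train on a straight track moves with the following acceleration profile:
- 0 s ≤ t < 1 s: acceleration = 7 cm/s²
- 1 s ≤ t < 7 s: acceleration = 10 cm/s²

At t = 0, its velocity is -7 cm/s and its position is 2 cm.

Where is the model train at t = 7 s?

On each constant-a segment, Δv = aΔt and Δx = v₀Δt + ½aΔt²; chain segment to segment.
0–1 s: v starts -7 cm/s; Δx = -7·1 + ½·7·1² = -3.5 cm; v ends 0 cm/s.
1–7 s: v starts 0 cm/s; Δx = 0·6 + ½·10·6² = 180 cm; v ends 60 cm/s.
x(7) = 2 + Σ Δx = 178.5 cm.

178.5 cm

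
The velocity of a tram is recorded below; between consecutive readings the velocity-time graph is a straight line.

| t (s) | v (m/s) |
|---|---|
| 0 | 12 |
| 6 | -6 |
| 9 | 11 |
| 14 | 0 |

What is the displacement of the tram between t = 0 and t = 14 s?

53 m

Displacement is the signed area under the v-t curve.
0–6 s: ½(12 + -6)(6) = 18 m
6–9 s: ½(-6 + 11)(3) = 7.5 m
9–14 s: ½(11 + 0)(5) = 27.5 m
Net displacement = 53 m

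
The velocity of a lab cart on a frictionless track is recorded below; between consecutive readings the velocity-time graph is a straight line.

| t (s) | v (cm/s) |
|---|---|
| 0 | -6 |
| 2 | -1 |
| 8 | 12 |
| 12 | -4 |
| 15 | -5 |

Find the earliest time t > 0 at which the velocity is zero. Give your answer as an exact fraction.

v changes sign on 2–8 s (from -1 to 12); the graph is linear there, so v = 0 at t = 2 + (1)·(8 − 2)/(12 − -1) = 32/13 s.

t = 32/13 s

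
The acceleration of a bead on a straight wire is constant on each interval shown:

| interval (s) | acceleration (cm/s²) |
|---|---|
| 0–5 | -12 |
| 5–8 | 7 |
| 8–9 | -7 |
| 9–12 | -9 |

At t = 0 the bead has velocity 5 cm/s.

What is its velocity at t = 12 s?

-68 cm/s

Δv equals the area under the a-t graph; then v = v₀ + Δv.
0–5 s: -12 × 5 = -60 cm/s
5–8 s: 7 × 3 = 21 cm/s
8–9 s: -7 × 1 = -7 cm/s
9–12 s: -9 × 3 = -27 cm/s
Δv = -73 cm/s, so v(12) = 5 + (-73) = -68 cm/s.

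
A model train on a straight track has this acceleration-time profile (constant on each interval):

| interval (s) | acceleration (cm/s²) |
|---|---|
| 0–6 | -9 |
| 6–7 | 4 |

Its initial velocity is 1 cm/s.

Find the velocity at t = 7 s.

-49 cm/s

Δv equals the area under the a-t graph; then v = v₀ + Δv.
0–6 s: -9 × 6 = -54 cm/s
6–7 s: 4 × 1 = 4 cm/s
Δv = -50 cm/s, so v(7) = 1 + (-50) = -49 cm/s.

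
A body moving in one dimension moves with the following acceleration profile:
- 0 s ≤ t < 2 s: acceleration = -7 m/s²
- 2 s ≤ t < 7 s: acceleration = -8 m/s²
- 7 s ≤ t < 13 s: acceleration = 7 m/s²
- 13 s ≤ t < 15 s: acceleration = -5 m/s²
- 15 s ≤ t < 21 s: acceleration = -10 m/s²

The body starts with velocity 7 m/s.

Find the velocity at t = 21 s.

-75 m/s

Δv equals the area under the a-t graph; then v = v₀ + Δv.
0–2 s: -7 × 2 = -14 m/s
2–7 s: -8 × 5 = -40 m/s
7–13 s: 7 × 6 = 42 m/s
13–15 s: -5 × 2 = -10 m/s
15–21 s: -10 × 6 = -60 m/s
Δv = -82 m/s, so v(21) = 7 + (-82) = -75 m/s.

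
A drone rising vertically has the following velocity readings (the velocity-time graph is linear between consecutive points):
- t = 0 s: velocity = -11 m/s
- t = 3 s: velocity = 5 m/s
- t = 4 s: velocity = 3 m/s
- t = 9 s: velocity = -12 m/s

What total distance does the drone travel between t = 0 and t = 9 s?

43.1875 m

Distance (not displacement) is the total path length: add the absolute areas under v-t.
0–3 s: v = 0 at t = 2.0625 s; triangle areas 11.34375 + 2.34375 = 13.6875 m
3–4 s: |½(5 + 3)(1)| = 4 m
4–9 s: v = 0 at t = 5 s; triangle areas 1.5 + 24 = 25.5 m
Total distance = 43.1875 m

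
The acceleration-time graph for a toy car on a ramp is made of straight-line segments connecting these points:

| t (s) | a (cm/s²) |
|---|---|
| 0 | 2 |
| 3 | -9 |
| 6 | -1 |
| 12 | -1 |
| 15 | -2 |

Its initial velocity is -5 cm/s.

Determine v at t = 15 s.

Δv equals the area under the a-t graph; then v = v₀ + Δv.
0–3 s: ½(2 + -9)(3) = -10.5 cm/s
3–6 s: ½(-9 + -1)(3) = -15 cm/s
6–12 s: -1 × 6 = -6 cm/s
12–15 s: ½(-1 + -2)(3) = -4.5 cm/s
Δv = -36 cm/s, so v(15) = -5 + (-36) = -41 cm/s.

-41 cm/s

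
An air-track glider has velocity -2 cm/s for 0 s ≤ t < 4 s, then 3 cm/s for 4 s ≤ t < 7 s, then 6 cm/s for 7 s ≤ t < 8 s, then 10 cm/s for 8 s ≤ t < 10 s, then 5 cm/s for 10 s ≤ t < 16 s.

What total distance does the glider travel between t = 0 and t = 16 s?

Total distance travelled is ∫|v| dt — sum the magnitudes of each area piece.
0–4 s: |-2| × 4 = 8 cm
4–7 s: |3| × 3 = 9 cm
7–8 s: |6| × 1 = 6 cm
8–10 s: |10| × 2 = 20 cm
10–16 s: |5| × 6 = 30 cm
Total distance = 73 cm

73 cm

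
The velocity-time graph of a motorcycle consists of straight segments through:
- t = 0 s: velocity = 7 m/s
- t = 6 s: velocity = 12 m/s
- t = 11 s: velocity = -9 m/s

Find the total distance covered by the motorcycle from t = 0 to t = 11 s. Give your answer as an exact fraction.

1173/14 m

Distance (not displacement) is the total path length: add the absolute areas under v-t.
0–6 s: |½(7 + 12)(6)| = 57 m
6–11 s: v = 0 at t = 62/7 s; triangle areas 120/7 + 135/14 = 375/14 m
Total distance = 1173/14 m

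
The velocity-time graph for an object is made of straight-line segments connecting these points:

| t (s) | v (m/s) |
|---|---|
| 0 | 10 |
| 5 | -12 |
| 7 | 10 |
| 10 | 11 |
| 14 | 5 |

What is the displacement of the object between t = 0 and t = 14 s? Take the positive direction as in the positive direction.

56.5 m

Displacement is the signed area under the v-t curve.
0–5 s: ½(10 + -12)(5) = -5 m
5–7 s: ½(-12 + 10)(2) = -2 m
7–10 s: ½(10 + 11)(3) = 31.5 m
10–14 s: ½(11 + 5)(4) = 32 m
Net displacement = 56.5 m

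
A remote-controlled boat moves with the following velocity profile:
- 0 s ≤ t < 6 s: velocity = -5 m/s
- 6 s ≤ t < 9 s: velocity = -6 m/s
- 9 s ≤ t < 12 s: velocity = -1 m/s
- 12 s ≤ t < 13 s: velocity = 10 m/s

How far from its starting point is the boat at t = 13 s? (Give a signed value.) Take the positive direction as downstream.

-41 m

Net displacement equals the area under the velocity-time graph (areas below the axis count negative).
0–6 s: -5 × 6 = -30 m
6–9 s: -6 × 3 = -18 m
9–12 s: -1 × 3 = -3 m
12–13 s: 10 × 1 = 10 m
Net displacement = -41 m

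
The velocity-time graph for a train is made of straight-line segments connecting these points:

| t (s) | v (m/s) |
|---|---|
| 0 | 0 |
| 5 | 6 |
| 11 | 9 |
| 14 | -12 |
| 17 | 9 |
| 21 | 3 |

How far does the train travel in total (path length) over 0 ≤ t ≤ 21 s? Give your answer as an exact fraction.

813/7 m

Total distance travelled is ∫|v| dt — sum the magnitudes of each area piece.
0–5 s: |½(0 + 6)(5)| = 15 m
5–11 s: |½(6 + 9)(6)| = 45 m
11–14 s: v = 0 at t = 86/7 s; triangle areas 81/14 + 72/7 = 225/14 m
14–17 s: v = 0 at t = 110/7 s; triangle areas 72/7 + 81/14 = 225/14 m
17–21 s: |½(9 + 3)(4)| = 24 m
Total distance = 813/7 m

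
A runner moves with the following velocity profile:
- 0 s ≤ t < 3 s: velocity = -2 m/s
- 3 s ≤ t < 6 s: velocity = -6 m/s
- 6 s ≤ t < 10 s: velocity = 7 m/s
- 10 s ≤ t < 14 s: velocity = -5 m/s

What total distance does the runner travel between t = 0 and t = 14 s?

72 m

Distance (not displacement) is the total path length: add the absolute areas under v-t.
0–3 s: |-2| × 3 = 6 m
3–6 s: |-6| × 3 = 18 m
6–10 s: |7| × 4 = 28 m
10–14 s: |-5| × 4 = 20 m
Total distance = 72 m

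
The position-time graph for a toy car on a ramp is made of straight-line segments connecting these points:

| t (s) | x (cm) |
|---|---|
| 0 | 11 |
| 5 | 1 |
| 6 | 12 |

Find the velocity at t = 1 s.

-2 cm/s

Velocity is the slope of the x-t graph on 0–5 s: (1 − 11)/(5 − 0) = -2 cm/s.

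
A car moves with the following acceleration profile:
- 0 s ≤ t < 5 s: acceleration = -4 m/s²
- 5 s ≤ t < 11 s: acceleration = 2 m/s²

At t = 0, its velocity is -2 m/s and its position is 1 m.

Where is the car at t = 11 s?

-155 m

On each constant-a segment, Δv = aΔt and Δx = v₀Δt + ½aΔt²; chain segment to segment.
0–5 s: v starts -2 m/s; Δx = -2·5 + ½·-4·5² = -60 m; v ends -22 m/s.
5–11 s: v starts -22 m/s; Δx = -22·6 + ½·2·6² = -96 m; v ends -10 m/s.
x(11) = 1 + Σ Δx = -155 m.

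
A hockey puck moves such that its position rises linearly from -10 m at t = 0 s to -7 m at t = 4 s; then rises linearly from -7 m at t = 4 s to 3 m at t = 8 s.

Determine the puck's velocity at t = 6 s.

2.5 m/s

Velocity is the slope of the x-t graph on 4–8 s: (3 − -7)/(8 − 4) = 2.5 m/s.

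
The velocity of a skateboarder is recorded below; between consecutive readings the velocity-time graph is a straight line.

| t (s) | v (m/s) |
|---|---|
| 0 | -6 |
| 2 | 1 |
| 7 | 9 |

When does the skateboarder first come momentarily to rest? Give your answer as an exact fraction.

v changes sign on 0–2 s (from -6 to 1); the graph is linear there, so v = 0 at t = 0 + (6)·(2 − 0)/(1 − -6) = 12/7 s.

t = 12/7 s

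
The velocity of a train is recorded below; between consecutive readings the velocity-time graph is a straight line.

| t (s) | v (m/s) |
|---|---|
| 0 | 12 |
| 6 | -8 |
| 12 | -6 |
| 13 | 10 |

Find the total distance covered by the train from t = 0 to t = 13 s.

77.45 m

Distance (not displacement) is the total path length: add the absolute areas under v-t.
0–6 s: v = 0 at t = 3.6 s; triangle areas 21.6 + 9.6 = 31.2 m
6–12 s: |½(-8 + -6)(6)| = 42 m
12–13 s: v = 0 at t = 12.375 s; triangle areas 1.125 + 3.125 = 4.25 m
Total distance = 77.45 m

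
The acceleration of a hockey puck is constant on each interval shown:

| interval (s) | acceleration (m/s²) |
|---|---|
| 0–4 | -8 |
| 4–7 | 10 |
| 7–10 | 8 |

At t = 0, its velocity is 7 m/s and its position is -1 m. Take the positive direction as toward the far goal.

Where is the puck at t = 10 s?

On each constant-a segment, Δv = aΔt and Δx = v₀Δt + ½aΔt²; chain segment to segment.
0–4 s: v starts 7 m/s; Δx = 7·4 + ½·-8·4² = -36 m; v ends -25 m/s.
4–7 s: v starts -25 m/s; Δx = -25·3 + ½·10·3² = -30 m; v ends 5 m/s.
7–10 s: v starts 5 m/s; Δx = 5·3 + ½·8·3² = 51 m; v ends 29 m/s.
x(10) = -1 + Σ Δx = -16 m.

-16 m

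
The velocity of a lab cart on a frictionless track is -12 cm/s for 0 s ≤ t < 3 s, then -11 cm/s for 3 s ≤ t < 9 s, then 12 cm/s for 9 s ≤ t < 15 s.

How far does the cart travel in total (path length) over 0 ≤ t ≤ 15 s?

Total distance travelled is ∫|v| dt — sum the magnitudes of each area piece.
0–3 s: |-12| × 3 = 36 cm
3–9 s: |-11| × 6 = 66 cm
9–15 s: |12| × 6 = 72 cm
Total distance = 174 cm

174 cm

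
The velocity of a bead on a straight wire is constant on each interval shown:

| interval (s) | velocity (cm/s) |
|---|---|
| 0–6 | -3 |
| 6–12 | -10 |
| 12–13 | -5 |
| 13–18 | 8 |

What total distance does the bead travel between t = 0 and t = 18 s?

Total distance travelled is ∫|v| dt — sum the magnitudes of each area piece.
0–6 s: |-3| × 6 = 18 cm
6–12 s: |-10| × 6 = 60 cm
12–13 s: |-5| × 1 = 5 cm
13–18 s: |8| × 5 = 40 cm
Total distance = 123 cm

123 cm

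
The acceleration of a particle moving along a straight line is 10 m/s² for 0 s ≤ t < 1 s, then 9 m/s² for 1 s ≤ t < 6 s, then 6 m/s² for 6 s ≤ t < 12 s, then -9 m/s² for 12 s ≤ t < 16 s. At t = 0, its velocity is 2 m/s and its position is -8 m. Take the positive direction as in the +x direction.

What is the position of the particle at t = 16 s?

On each constant-a segment, Δv = aΔt and Δx = v₀Δt + ½aΔt²; chain segment to segment.
0–1 s: v starts 2 m/s; Δx = 2·1 + ½·10·1² = 7 m; v ends 12 m/s.
1–6 s: v starts 12 m/s; Δx = 12·5 + ½·9·5² = 172.5 m; v ends 57 m/s.
6–12 s: v starts 57 m/s; Δx = 57·6 + ½·6·6² = 450 m; v ends 93 m/s.
12–16 s: v starts 93 m/s; Δx = 93·4 + ½·-9·4² = 300 m; v ends 57 m/s.
x(16) = -8 + Σ Δx = 921.5 m.

921.5 m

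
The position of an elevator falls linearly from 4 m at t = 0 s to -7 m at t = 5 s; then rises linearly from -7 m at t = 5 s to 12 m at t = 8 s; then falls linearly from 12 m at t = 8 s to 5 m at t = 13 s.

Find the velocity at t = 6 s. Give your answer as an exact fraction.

Velocity is the slope of the x-t graph on 5–8 s: (12 − -7)/(8 − 5) = 19/3 m/s.

19/3 m/s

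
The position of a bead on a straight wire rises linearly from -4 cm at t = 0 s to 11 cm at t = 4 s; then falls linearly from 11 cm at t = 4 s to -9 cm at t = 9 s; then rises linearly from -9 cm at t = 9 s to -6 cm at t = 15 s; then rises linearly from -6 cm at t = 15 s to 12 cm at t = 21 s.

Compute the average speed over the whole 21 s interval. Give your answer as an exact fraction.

8/3 cm/s

Average speed = (total path length)/(elapsed time); on a piecewise-linear x-t graph the path length is Σ|Δx|.
0–4 s: |Δx| = |11 − -4| = 15 cm
4–9 s: |Δx| = |-9 − 11| = 20 cm
9–15 s: |Δx| = |-6 − -9| = 3 cm
15–21 s: |Δx| = |12 − -6| = 18 cm
Total path = 56 cm; average speed = 56/21 = 8/3 cm/s.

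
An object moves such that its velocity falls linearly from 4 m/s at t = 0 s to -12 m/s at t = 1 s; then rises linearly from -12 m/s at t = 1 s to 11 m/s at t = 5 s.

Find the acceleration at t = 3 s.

Acceleration is the slope of the v-t graph on 1–5 s: (11 − -12)/(5 − 1) = 5.75 m/s².

5.75 m/s²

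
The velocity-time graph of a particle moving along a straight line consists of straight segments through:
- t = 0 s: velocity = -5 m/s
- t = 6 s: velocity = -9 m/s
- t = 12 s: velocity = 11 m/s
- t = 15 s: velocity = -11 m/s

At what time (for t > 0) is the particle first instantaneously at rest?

v changes sign on 6–12 s (from -9 to 11); the graph is linear there, so v = 0 at t = 6 + (9)·(12 − 6)/(11 − -9) = 8.7 s.

t = 8.7 s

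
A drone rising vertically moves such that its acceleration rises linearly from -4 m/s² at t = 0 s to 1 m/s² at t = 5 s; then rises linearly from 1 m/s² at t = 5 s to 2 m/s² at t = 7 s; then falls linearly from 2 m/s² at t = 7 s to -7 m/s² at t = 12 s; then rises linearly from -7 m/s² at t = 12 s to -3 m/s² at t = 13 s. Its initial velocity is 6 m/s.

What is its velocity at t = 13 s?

Δv equals the area under the a-t graph; then v = v₀ + Δv.
0–5 s: ½(-4 + 1)(5) = -7.5 m/s
5–7 s: ½(1 + 2)(2) = 3 m/s
7–12 s: ½(2 + -7)(5) = -12.5 m/s
12–13 s: ½(-7 + -3)(1) = -5 m/s
Δv = -22 m/s, so v(13) = 6 + (-22) = -16 m/s.

-16 m/s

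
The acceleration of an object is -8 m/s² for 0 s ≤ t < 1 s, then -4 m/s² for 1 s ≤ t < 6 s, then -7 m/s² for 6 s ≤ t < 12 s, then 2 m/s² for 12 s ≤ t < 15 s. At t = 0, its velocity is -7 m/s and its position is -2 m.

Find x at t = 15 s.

-696 m

On each constant-a segment, Δv = aΔt and Δx = v₀Δt + ½aΔt²; chain segment to segment.
0–1 s: v starts -7 m/s; Δx = -7·1 + ½·-8·1² = -11 m; v ends -15 m/s.
1–6 s: v starts -15 m/s; Δx = -15·5 + ½·-4·5² = -125 m; v ends -35 m/s.
6–12 s: v starts -35 m/s; Δx = -35·6 + ½·-7·6² = -336 m; v ends -77 m/s.
12–15 s: v starts -77 m/s; Δx = -77·3 + ½·2·3² = -222 m; v ends -71 m/s.
x(15) = -2 + Σ Δx = -696 m.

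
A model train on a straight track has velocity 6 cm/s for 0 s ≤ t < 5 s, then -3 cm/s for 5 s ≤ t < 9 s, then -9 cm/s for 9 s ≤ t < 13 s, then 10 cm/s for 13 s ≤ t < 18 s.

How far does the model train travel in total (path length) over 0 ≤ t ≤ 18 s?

128 cm

Distance (not displacement) is the total path length: add the absolute areas under v-t.
0–5 s: |6| × 5 = 30 cm
5–9 s: |-3| × 4 = 12 cm
9–13 s: |-9| × 4 = 36 cm
13–18 s: |10| × 5 = 50 cm
Total distance = 128 cm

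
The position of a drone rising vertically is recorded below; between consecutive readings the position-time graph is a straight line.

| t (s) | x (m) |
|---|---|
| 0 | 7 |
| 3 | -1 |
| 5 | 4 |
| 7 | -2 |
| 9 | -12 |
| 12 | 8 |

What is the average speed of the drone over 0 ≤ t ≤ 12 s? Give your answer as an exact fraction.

Average speed = (total path length)/(elapsed time); on a piecewise-linear x-t graph the path length is Σ|Δx|.
0–3 s: |Δx| = |-1 − 7| = 8 m
3–5 s: |Δx| = |4 − -1| = 5 m
5–7 s: |Δx| = |-2 − 4| = 6 m
7–9 s: |Δx| = |-12 − -2| = 10 m
9–12 s: |Δx| = |8 − -12| = 20 m
Total path = 49 m; average speed = 49/12 = 49/12 m/s.

49/12 m/s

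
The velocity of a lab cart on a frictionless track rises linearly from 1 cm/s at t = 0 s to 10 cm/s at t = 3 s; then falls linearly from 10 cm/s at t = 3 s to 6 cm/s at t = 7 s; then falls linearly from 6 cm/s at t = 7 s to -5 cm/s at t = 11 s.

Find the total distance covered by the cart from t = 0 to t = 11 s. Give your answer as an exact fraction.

1311/22 cm

Distance (not displacement) is the total path length: add the absolute areas under v-t.
0–3 s: |½(1 + 10)(3)| = 16.5 cm
3–7 s: |½(10 + 6)(4)| = 32 cm
7–11 s: v = 0 at t = 101/11 s; triangle areas 72/11 + 50/11 = 122/11 cm
Total distance = 1311/22 cm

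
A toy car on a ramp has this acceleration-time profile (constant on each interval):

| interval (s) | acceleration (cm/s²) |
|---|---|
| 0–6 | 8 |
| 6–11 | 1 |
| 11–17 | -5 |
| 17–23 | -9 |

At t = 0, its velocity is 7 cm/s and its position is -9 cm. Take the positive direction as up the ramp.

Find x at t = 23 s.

On each constant-a segment, Δv = aΔt and Δx = v₀Δt + ½aΔt²; chain segment to segment.
0–6 s: v starts 7 cm/s; Δx = 7·6 + ½·8·6² = 186 cm; v ends 55 cm/s.
6–11 s: v starts 55 cm/s; Δx = 55·5 + ½·1·5² = 287.5 cm; v ends 60 cm/s.
11–17 s: v starts 60 cm/s; Δx = 60·6 + ½·-5·6² = 270 cm; v ends 30 cm/s.
17–23 s: v starts 30 cm/s; Δx = 30·6 + ½·-9·6² = 18 cm; v ends -24 cm/s.
x(23) = -9 + Σ Δx = 752.5 cm.

752.5 cm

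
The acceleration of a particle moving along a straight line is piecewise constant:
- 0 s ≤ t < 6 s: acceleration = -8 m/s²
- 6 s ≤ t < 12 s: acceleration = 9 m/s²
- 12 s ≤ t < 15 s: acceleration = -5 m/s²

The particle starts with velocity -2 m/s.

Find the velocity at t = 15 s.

Δv equals the area under the a-t graph; then v = v₀ + Δv.
0–6 s: -8 × 6 = -48 m/s
6–12 s: 9 × 6 = 54 m/s
12–15 s: -5 × 3 = -15 m/s
Δv = -9 m/s, so v(15) = -2 + (-9) = -11 m/s.

-11 m/s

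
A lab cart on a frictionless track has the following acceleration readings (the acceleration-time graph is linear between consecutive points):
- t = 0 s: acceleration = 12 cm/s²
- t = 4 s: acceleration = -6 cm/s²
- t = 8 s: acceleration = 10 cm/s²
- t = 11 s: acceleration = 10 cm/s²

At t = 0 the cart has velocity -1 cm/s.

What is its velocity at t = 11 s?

Δv equals the area under the a-t graph; then v = v₀ + Δv.
0–4 s: ½(12 + -6)(4) = 12 cm/s
4–8 s: ½(-6 + 10)(4) = 8 cm/s
8–11 s: 10 × 3 = 30 cm/s
Δv = 50 cm/s, so v(11) = -1 + (50) = 49 cm/s.

49 cm/s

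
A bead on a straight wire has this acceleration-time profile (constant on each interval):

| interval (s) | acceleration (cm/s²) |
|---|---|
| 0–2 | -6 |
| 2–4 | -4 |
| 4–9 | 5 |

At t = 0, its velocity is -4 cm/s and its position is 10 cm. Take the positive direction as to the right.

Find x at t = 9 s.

On each constant-a segment, Δv = aΔt and Δx = v₀Δt + ½aΔt²; chain segment to segment.
0–2 s: v starts -4 cm/s; Δx = -4·2 + ½·-6·2² = -20 cm; v ends -16 cm/s.
2–4 s: v starts -16 cm/s; Δx = -16·2 + ½·-4·2² = -40 cm; v ends -24 cm/s.
4–9 s: v starts -24 cm/s; Δx = -24·5 + ½·5·5² = -57.5 cm; v ends 1 cm/s.
x(9) = 10 + Σ Δx = -107.5 cm.

-107.5 cm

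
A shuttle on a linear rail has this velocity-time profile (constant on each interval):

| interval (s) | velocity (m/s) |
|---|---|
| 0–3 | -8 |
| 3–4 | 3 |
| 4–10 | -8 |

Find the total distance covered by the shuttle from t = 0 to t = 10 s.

75 m

Total distance travelled is ∫|v| dt — sum the magnitudes of each area piece.
0–3 s: |-8| × 3 = 24 m
3–4 s: |3| × 1 = 3 m
4–10 s: |-8| × 6 = 48 m
Total distance = 75 m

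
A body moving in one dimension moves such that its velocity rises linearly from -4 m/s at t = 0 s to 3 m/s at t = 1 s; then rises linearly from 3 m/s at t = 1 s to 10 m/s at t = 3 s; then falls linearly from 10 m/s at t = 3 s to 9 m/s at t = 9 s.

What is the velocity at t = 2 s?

On 1–3 s the graph is linear from 3 to 10 m/s: v(2) = 3 + (10 − 3)·(2 − 1)/(3 − 1) = 6.5 m/s.

6.5 m/s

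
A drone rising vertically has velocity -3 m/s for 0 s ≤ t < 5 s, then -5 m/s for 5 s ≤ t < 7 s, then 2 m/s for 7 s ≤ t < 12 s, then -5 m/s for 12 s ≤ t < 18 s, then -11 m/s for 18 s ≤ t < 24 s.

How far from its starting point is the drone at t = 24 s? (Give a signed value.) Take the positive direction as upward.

Displacement is the signed area under the v-t curve.
0–5 s: -3 × 5 = -15 m
5–7 s: -5 × 2 = -10 m
7–12 s: 2 × 5 = 10 m
12–18 s: -5 × 6 = -30 m
18–24 s: -11 × 6 = -66 m
Net displacement = -111 m

-111 m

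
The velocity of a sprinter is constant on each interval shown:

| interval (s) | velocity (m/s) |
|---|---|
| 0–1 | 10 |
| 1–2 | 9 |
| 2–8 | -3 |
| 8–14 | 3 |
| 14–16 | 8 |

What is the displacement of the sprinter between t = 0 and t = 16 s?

Net displacement equals the area under the velocity-time graph (areas below the axis count negative).
0–1 s: 10 × 1 = 10 m
1–2 s: 9 × 1 = 9 m
2–8 s: -3 × 6 = -18 m
8–14 s: 3 × 6 = 18 m
14–16 s: 8 × 2 = 16 m
Net displacement = 35 m

35 m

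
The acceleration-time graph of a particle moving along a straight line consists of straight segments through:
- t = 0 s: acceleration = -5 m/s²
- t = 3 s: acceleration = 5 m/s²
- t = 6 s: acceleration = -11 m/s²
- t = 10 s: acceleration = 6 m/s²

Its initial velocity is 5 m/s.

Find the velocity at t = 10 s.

-14 m/s

Δv equals the area under the a-t graph; then v = v₀ + Δv.
0–3 s: ½(-5 + 5)(3) = 0 m/s
3–6 s: ½(5 + -11)(3) = -9 m/s
6–10 s: ½(-11 + 6)(4) = -10 m/s
Δv = -19 m/s, so v(10) = 5 + (-19) = -14 m/s.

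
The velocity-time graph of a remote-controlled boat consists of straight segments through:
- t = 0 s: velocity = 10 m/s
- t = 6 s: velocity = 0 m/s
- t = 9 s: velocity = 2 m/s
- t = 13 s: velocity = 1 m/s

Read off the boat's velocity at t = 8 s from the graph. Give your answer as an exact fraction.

4/3 m/s

On 6–9 s the graph is linear from 0 to 2 m/s: v(8) = 0 + (2 − 0)·(8 − 6)/(9 − 6) = 4/3 m/s.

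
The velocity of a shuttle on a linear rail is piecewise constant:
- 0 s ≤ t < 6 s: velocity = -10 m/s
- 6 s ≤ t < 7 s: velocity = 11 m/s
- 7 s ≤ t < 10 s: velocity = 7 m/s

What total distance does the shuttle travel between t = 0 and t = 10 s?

Distance (not displacement) is the total path length: add the absolute areas under v-t.
0–6 s: |-10| × 6 = 60 m
6–7 s: |11| × 1 = 11 m
7–10 s: |7| × 3 = 21 m
Total distance = 92 m

92 m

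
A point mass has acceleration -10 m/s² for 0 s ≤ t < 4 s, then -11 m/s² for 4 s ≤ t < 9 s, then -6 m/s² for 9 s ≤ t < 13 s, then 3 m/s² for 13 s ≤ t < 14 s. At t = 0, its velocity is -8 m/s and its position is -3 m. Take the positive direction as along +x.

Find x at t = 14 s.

On each constant-a segment, Δv = aΔt and Δx = v₀Δt + ½aΔt²; chain segment to segment.
0–4 s: v starts -8 m/s; Δx = -8·4 + ½·-10·4² = -112 m; v ends -48 m/s.
4–9 s: v starts -48 m/s; Δx = -48·5 + ½·-11·5² = -377.5 m; v ends -103 m/s.
9–13 s: v starts -103 m/s; Δx = -103·4 + ½·-6·4² = -460 m; v ends -127 m/s.
13–14 s: v starts -127 m/s; Δx = -127·1 + ½·3·1² = -125.5 m; v ends -124 m/s.
x(14) = -3 + Σ Δx = -1078 m.

-1078 m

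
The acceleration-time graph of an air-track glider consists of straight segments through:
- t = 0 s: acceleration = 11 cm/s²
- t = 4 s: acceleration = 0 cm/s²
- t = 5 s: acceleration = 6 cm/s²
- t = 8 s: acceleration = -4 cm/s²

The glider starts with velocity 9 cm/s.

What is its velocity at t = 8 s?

Δv equals the area under the a-t graph; then v = v₀ + Δv.
0–4 s: ½(11 + 0)(4) = 22 cm/s
4–5 s: ½(0 + 6)(1) = 3 cm/s
5–8 s: ½(6 + -4)(3) = 3 cm/s
Δv = 28 cm/s, so v(8) = 9 + (28) = 37 cm/s.

37 cm/s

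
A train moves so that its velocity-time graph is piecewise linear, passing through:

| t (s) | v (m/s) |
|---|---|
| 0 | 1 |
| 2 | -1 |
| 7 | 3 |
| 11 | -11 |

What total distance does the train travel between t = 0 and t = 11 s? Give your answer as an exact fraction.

Distance (not displacement) is the total path length: add the absolute areas under v-t.
0–2 s: v = 0 at t = 1 s; triangle areas 0.5 + 0.5 = 1 m
2–7 s: v = 0 at t = 3.25 s; triangle areas 0.625 + 5.625 = 6.25 m
7–11 s: v = 0 at t = 55/7 s; triangle areas 9/7 + 121/7 = 130/7 m
Total distance = 723/28 m

723/28 m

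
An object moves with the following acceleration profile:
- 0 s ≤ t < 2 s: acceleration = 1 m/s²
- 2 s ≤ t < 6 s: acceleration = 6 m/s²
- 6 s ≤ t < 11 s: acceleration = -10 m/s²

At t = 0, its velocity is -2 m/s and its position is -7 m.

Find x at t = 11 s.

On each constant-a segment, Δv = aΔt and Δx = v₀Δt + ½aΔt²; chain segment to segment.
0–2 s: v starts -2 m/s; Δx = -2·2 + ½·1·2² = -2 m; v ends 0 m/s.
2–6 s: v starts 0 m/s; Δx = 0·4 + ½·6·4² = 48 m; v ends 24 m/s.
6–11 s: v starts 24 m/s; Δx = 24·5 + ½·-10·5² = -5 m; v ends -26 m/s.
x(11) = -7 + Σ Δx = 34 m.

34 m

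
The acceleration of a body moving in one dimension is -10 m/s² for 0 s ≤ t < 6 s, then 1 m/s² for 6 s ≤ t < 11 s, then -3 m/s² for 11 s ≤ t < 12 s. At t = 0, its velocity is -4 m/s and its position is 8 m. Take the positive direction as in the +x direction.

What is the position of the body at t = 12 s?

-564 m

On each constant-a segment, Δv = aΔt and Δx = v₀Δt + ½aΔt²; chain segment to segment.
0–6 s: v starts -4 m/s; Δx = -4·6 + ½·-10·6² = -204 m; v ends -64 m/s.
6–11 s: v starts -64 m/s; Δx = -64·5 + ½·1·5² = -307.5 m; v ends -59 m/s.
11–12 s: v starts -59 m/s; Δx = -59·1 + ½·-3·1² = -60.5 m; v ends -62 m/s.
x(12) = 8 + Σ Δx = -564 m.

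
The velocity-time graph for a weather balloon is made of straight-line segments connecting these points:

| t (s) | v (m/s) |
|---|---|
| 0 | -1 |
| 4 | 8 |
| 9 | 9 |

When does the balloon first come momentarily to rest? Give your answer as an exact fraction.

v changes sign on 0–4 s (from -1 to 8); the graph is linear there, so v = 0 at t = 0 + (1)·(4 − 0)/(8 − -1) = 4/9 s.

t = 4/9 s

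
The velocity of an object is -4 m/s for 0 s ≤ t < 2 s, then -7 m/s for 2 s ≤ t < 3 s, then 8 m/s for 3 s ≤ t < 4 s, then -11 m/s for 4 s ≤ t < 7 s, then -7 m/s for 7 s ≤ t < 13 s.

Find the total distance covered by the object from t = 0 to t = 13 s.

98 m

Distance (not displacement) is the total path length: add the absolute areas under v-t.
0–2 s: |-4| × 2 = 8 m
2–3 s: |-7| × 1 = 7 m
3–4 s: |8| × 1 = 8 m
4–7 s: |-11| × 3 = 33 m
7–13 s: |-7| × 6 = 42 m
Total distance = 98 m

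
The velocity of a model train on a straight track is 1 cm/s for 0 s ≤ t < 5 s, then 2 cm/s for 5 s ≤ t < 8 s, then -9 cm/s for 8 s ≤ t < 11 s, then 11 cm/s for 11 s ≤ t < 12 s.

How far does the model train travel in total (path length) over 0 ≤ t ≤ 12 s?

Distance (not displacement) is the total path length: add the absolute areas under v-t.
0–5 s: |1| × 5 = 5 cm
5–8 s: |2| × 3 = 6 cm
8–11 s: |-9| × 3 = 27 cm
11–12 s: |11| × 1 = 11 cm
Total distance = 49 cm

49 cm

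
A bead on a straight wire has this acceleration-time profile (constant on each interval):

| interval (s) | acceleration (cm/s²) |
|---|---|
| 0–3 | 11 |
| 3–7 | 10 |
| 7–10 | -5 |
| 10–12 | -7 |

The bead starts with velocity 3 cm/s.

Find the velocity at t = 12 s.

Δv equals the area under the a-t graph; then v = v₀ + Δv.
0–3 s: 11 × 3 = 33 cm/s
3–7 s: 10 × 4 = 40 cm/s
7–10 s: -5 × 3 = -15 cm/s
10–12 s: -7 × 2 = -14 cm/s
Δv = 44 cm/s, so v(12) = 3 + (44) = 47 cm/s.

47 cm/s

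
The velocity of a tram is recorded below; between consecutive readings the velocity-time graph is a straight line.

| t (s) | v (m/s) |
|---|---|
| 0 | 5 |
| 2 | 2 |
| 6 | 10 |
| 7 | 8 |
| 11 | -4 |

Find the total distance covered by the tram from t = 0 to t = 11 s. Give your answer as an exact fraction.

160/3 m

Total distance travelled is ∫|v| dt — sum the magnitudes of each area piece.
0–2 s: |½(5 + 2)(2)| = 7 m
2–6 s: |½(2 + 10)(4)| = 24 m
6–7 s: |½(10 + 8)(1)| = 9 m
7–11 s: v = 0 at t = 29/3 s; triangle areas 32/3 + 8/3 = 40/3 m
Total distance = 160/3 m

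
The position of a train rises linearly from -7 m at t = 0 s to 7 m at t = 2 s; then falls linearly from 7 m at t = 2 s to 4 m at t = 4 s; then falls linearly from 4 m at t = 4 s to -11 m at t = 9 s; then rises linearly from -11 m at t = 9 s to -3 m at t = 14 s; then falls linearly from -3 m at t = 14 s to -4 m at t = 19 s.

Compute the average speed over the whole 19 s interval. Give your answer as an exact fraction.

41/19 m/s

Average speed = (total path length)/(elapsed time); on a piecewise-linear x-t graph the path length is Σ|Δx|.
0–2 s: |Δx| = |7 − -7| = 14 m
2–4 s: |Δx| = |4 − 7| = 3 m
4–9 s: |Δx| = |-11 − 4| = 15 m
9–14 s: |Δx| = |-3 − -11| = 8 m
14–19 s: |Δx| = |-4 − -3| = 1 m
Total path = 41 m; average speed = 41/19 = 41/19 m/s.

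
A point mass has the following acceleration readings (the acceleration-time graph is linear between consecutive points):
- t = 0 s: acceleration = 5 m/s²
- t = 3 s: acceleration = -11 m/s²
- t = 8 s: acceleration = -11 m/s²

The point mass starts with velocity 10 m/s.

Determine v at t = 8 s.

Δv equals the area under the a-t graph; then v = v₀ + Δv.
0–3 s: ½(5 + -11)(3) = -9 m/s
3–8 s: -11 × 5 = -55 m/s
Δv = -64 m/s, so v(8) = 10 + (-64) = -54 m/s.

-54 m/s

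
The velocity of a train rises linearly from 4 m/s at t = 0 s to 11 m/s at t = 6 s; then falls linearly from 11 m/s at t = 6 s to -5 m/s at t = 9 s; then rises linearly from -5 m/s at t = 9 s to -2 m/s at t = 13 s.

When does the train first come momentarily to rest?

v changes sign on 6–9 s (from 11 to -5); the graph is linear there, so v = 0 at t = 6 + (-11)·(9 − 6)/(-5 − 11) = 8.0625 s.

t = 8.0625 s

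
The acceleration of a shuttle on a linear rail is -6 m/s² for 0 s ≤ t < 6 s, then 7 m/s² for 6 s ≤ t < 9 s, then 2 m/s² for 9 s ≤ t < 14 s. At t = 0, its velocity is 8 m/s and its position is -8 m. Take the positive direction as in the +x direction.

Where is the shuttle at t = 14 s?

-130.5 m

On each constant-a segment, Δv = aΔt and Δx = v₀Δt + ½aΔt²; chain segment to segment.
0–6 s: v starts 8 m/s; Δx = 8·6 + ½·-6·6² = -60 m; v ends -28 m/s.
6–9 s: v starts -28 m/s; Δx = -28·3 + ½·7·3² = -52.5 m; v ends -7 m/s.
9–14 s: v starts -7 m/s; Δx = -7·5 + ½·2·5² = -10 m; v ends 3 m/s.
x(14) = -8 + Σ Δx = -130.5 m.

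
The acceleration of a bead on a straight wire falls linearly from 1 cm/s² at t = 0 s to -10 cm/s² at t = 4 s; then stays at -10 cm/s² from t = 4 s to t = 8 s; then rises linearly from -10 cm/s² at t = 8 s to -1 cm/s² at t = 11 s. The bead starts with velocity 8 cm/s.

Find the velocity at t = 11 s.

Δv equals the area under the a-t graph; then v = v₀ + Δv.
0–4 s: ½(1 + -10)(4) = -18 cm/s
4–8 s: -10 × 4 = -40 cm/s
8–11 s: ½(-10 + -1)(3) = -16.5 cm/s
Δv = -74.5 cm/s, so v(11) = 8 + (-74.5) = -66.5 cm/s.

-66.5 cm/s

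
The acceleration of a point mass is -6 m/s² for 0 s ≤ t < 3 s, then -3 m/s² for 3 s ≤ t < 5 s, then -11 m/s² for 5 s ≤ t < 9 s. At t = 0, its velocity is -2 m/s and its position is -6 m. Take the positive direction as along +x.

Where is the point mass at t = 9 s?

-277 m

On each constant-a segment, Δv = aΔt and Δx = v₀Δt + ½aΔt²; chain segment to segment.
0–3 s: v starts -2 m/s; Δx = -2·3 + ½·-6·3² = -33 m; v ends -20 m/s.
3–5 s: v starts -20 m/s; Δx = -20·2 + ½·-3·2² = -46 m; v ends -26 m/s.
5–9 s: v starts -26 m/s; Δx = -26·4 + ½·-11·4² = -192 m; v ends -70 m/s.
x(9) = -6 + Σ Δx = -277 m.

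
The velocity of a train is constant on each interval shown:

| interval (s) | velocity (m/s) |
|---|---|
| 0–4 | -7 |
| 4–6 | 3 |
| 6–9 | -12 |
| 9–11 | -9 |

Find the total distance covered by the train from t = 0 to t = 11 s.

Distance (not displacement) is the total path length: add the absolute areas under v-t.
0–4 s: |-7| × 4 = 28 m
4–6 s: |3| × 2 = 6 m
6–9 s: |-12| × 3 = 36 m
9–11 s: |-9| × 2 = 18 m
Total distance = 88 m

88 m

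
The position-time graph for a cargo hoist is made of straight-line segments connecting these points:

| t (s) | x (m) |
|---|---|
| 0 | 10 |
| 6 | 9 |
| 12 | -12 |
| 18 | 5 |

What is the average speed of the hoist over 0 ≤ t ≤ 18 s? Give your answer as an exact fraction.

13/6 m/s

Average speed = (total path length)/(elapsed time); on a piecewise-linear x-t graph the path length is Σ|Δx|.
0–6 s: |Δx| = |9 − 10| = 1 m
6–12 s: |Δx| = |-12 − 9| = 21 m
12–18 s: |Δx| = |5 − -12| = 17 m
Total path = 39 m; average speed = 39/18 = 13/6 m/s.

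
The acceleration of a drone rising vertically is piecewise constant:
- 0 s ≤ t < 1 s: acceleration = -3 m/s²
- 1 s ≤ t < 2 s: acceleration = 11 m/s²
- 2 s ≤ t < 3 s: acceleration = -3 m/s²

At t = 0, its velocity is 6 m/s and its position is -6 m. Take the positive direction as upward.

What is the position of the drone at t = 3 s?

On each constant-a segment, Δv = aΔt and Δx = v₀Δt + ½aΔt²; chain segment to segment.
0–1 s: v starts 6 m/s; Δx = 6·1 + ½·-3·1² = 4.5 m; v ends 3 m/s.
1–2 s: v starts 3 m/s; Δx = 3·1 + ½·11·1² = 8.5 m; v ends 14 m/s.
2–3 s: v starts 14 m/s; Δx = 14·1 + ½·-3·1² = 12.5 m; v ends 11 m/s.
x(3) = -6 + Σ Δx = 19.5 m.

19.5 m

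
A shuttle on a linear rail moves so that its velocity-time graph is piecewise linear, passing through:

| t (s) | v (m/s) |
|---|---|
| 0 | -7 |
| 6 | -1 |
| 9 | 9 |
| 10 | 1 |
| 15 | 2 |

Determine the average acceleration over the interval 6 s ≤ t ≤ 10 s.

0.5 m/s²

Average acceleration = Δv/Δt = (1 − -1)/(10 − 6) = 0.5 m/s².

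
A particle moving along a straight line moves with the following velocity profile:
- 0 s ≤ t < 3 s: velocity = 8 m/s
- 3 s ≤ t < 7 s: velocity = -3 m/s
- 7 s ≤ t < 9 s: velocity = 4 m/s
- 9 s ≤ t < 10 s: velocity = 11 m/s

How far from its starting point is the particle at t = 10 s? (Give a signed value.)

Displacement is the signed area under the v-t curve.
0–3 s: 8 × 3 = 24 m
3–7 s: -3 × 4 = -12 m
7–9 s: 4 × 2 = 8 m
9–10 s: 11 × 1 = 11 m
Net displacement = 31 m

31 m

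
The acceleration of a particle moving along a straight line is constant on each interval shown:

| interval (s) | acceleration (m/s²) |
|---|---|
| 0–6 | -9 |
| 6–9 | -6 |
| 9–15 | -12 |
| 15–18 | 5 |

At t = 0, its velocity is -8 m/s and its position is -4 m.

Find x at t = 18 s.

-1556.5 m

On each constant-a segment, Δv = aΔt and Δx = v₀Δt + ½aΔt²; chain segment to segment.
0–6 s: v starts -8 m/s; Δx = -8·6 + ½·-9·6² = -210 m; v ends -62 m/s.
6–9 s: v starts -62 m/s; Δx = -62·3 + ½·-6·3² = -213 m; v ends -80 m/s.
9–15 s: v starts -80 m/s; Δx = -80·6 + ½·-12·6² = -696 m; v ends -152 m/s.
15–18 s: v starts -152 m/s; Δx = -152·3 + ½·5·3² = -433.5 m; v ends -137 m/s.
x(18) = -4 + Σ Δx = -1556.5 m.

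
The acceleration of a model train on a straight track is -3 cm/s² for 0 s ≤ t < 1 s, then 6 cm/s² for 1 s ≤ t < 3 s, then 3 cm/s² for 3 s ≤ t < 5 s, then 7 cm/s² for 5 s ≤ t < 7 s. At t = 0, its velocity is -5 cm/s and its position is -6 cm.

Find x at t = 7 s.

On each constant-a segment, Δv = aΔt and Δx = v₀Δt + ½aΔt²; chain segment to segment.
0–1 s: v starts -5 cm/s; Δx = -5·1 + ½·-3·1² = -6.5 cm; v ends -8 cm/s.
1–3 s: v starts -8 cm/s; Δx = -8·2 + ½·6·2² = -4 cm; v ends 4 cm/s.
3–5 s: v starts 4 cm/s; Δx = 4·2 + ½·3·2² = 14 cm; v ends 10 cm/s.
5–7 s: v starts 10 cm/s; Δx = 10·2 + ½·7·2² = 34 cm; v ends 24 cm/s.
x(7) = -6 + Σ Δx = 31.5 cm.

31.5 cm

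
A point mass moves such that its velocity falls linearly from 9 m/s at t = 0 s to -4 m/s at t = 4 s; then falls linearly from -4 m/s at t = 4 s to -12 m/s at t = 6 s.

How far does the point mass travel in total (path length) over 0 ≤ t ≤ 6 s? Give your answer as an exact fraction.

Total distance travelled is ∫|v| dt — sum the magnitudes of each area piece.
0–4 s: v = 0 at t = 36/13 s; triangle areas 162/13 + 32/13 = 194/13 m
4–6 s: |½(-4 + -12)(2)| = 16 m
Total distance = 402/13 m

402/13 m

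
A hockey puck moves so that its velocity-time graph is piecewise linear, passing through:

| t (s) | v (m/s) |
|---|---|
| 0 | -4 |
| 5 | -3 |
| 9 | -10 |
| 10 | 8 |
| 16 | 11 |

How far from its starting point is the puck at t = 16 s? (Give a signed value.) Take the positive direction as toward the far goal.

12.5 m

Net displacement equals the area under the velocity-time graph (areas below the axis count negative).
0–5 s: ½(-4 + -3)(5) = -17.5 m
5–9 s: ½(-3 + -10)(4) = -26 m
9–10 s: ½(-10 + 8)(1) = -1 m
10–16 s: ½(8 + 11)(6) = 57 m
Net displacement = 12.5 m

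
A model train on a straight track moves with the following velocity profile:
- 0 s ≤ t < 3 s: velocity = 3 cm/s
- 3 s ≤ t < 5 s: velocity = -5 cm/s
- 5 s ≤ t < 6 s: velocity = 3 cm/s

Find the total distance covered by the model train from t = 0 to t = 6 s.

Total distance travelled is ∫|v| dt — sum the magnitudes of each area piece.
0–3 s: |3| × 3 = 9 cm
3–5 s: |-5| × 2 = 10 cm
5–6 s: |3| × 1 = 3 cm
Total distance = 22 cm

22 cm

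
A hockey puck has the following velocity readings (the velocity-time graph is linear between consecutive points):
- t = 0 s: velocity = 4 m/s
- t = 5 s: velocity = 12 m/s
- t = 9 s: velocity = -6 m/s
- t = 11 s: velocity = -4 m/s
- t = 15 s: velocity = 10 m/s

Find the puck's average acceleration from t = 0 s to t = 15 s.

0.4 m/s²

Average acceleration = Δv/Δt = (10 − 4)/(15 − 0) = 0.4 m/s².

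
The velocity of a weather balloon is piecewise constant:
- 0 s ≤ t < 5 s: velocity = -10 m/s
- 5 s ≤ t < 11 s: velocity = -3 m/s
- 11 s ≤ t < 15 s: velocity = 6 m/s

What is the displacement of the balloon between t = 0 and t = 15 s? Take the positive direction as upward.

Net displacement equals the area under the velocity-time graph (areas below the axis count negative).
0–5 s: -10 × 5 = -50 m
5–11 s: -3 × 6 = -18 m
11–15 s: 6 × 4 = 24 m
Net displacement = -44 m

-44 m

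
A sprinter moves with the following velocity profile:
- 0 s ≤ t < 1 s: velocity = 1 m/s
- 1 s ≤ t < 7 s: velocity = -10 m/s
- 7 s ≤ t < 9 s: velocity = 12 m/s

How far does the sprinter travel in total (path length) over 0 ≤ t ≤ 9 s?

Distance (not displacement) is the total path length: add the absolute areas under v-t.
0–1 s: |1| × 1 = 1 m
1–7 s: |-10| × 6 = 60 m
7–9 s: |12| × 2 = 24 m
Total distance = 85 m

85 m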